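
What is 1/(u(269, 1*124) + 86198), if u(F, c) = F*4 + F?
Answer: 1/87543 ≈ 1.1423e-5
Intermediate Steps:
u(F, c) = 5*F (u(F, c) = 4*F + F = 5*F)
1/(u(269, 1*124) + 86198) = 1/(5*269 + 86198) = 1/(1345 + 86198) = 1/87543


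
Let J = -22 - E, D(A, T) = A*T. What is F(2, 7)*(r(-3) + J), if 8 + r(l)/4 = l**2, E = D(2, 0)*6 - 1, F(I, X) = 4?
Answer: -68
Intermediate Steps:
E = -1 (E = (2*0)*6 - 1 = 0*6 - 1 = 0 - 1 = -1)
r(l) = -32 + 4*l**2
J = -21 (J = -22 - 1*(-1) = -22 + 1 = -21)
F(2, 7)*(r(-3) + J) = 4*((-32 + 4*(-3)**2) - 21) = 4*((-32 + 4*9) - 21) = 4*((-32 + 36) - 21) = 4*(4 - 21) = 4*(-17) = -68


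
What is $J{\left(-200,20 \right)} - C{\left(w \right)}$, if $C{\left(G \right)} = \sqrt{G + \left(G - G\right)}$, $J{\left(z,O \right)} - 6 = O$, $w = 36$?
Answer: $20$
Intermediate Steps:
$J{\left(z,O \right)} = 6 + O$
$C{\left(G \right)} = \sqrt{G}$ ($C{\left(G \right)} = \sqrt{G + 0} = \sqrt{G}$)
$J{\left(-200,20 \right)} - C{\left(w \right)} = \left(6 + 20\right) - \sqrt{36} = 26 - 6 = 20$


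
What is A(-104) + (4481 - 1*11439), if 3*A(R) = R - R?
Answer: -6958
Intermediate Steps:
A(R) = 0 (A(R) = (R - R)/3 = (1/3)*0 = 0)
A(-104) + (4481 - 1*11439) = 0 + (4481 - 1*11439) = 0 + (4481 - 11439) = 0 - 6958 = -6958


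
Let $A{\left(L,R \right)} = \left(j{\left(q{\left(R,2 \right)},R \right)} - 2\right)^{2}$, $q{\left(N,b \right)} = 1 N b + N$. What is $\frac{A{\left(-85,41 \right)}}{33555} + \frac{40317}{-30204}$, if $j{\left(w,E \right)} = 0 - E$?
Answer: $- \frac{48036657}{37536860} \approx -1.2797$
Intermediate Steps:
$q{\left(N,b \right)} = N + N b$ ($q{\left(N,b \right)} = N b + N = N + N b$)
$j{\left(w,E \right)} = - E$
$A{\left(L,R \right)} = \left(-2 - R\right)^{2}$ ($A{\left(L,R \right)} = \left(- R - 2\right)^{2} = \left(-2 - R\right)^{2}$)
$\frac{A{\left(-85,41 \right)}}{33555} + \frac{40317}{-30204} = \frac{\left(2 + 41\right)^{2}}{33555} + \frac{40317}{-30204} = 43^{2} \cdot \frac{1}{33555} + 40317 \left(- \frac{1}{30204}\right) = 1849 \cdot \frac{1}{33555} - \frac{13439}{10068} = \frac{1849}{33555} - \frac{13439}{10068} = - \frac{48036657}{37536860}$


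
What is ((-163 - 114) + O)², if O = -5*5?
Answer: 91204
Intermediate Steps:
O = -25
((-163 - 114) + O)² = ((-163 - 114) - 25)² = (-277 - 25)² = (-302)² = 91204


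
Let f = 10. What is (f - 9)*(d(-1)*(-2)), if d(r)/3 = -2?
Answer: 12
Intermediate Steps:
d(r) = -6 (d(r) = 3*(-2) = -6)
(f - 9)*(d(-1)*(-2)) = (10 - 9)*(-6*(-2)) = 1*12 = 12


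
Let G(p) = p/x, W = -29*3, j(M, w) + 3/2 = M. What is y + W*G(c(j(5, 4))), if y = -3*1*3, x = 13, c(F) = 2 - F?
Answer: 27/26 ≈ 1.0385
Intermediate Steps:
j(M, w) = -3/2 + M
y = -9 (y = -3*3 = -9)
W = -87
G(p) = p/13
y + W*G(c(j(5, 4))) = -9 - 87*(2 - (-3/2 + 5))/13 = -9 - 87*(2 - 1*7/2)/13 = -9 - 87*(2 - 7/2)/13 = -9 - 87*(-3)/(13*2) = -9 - 87*(-3/26) = -9 + 261/26 = 27/26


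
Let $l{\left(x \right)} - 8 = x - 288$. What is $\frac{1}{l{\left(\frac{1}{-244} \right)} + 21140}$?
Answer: $\frac{244}{5089839} \approx 4.7939 \cdot 10^{-5}$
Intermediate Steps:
$l{\left(x \right)} = -280 + x$ ($l{\left(x \right)} = 8 + \left(x - 288\right) = 8 + \left(-288 + x\right) = -280 + x$)
$\frac{1}{l{\left(\frac{1}{-244} \right)} + 21140} = \frac{1}{\left(-280 + \frac{1}{-244}\right) + 21140} = \frac{1}{\left(-280 - \frac{1}{244}\right) + 21140} = \frac{1}{- \frac{68321}{244} + 21140} = \frac{1}{\frac{5089839}{244}} = \frac{244}{5089839}$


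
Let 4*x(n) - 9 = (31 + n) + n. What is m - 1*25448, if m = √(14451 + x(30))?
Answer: -25448 + 2*√3619 ≈ -25328.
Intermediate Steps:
x(n) = 10 + n/2 (x(n) = 9/4 + ((31 + n) + n)/4 = 9/4 + (31 + 2*n)/4 = 9/4 + (31/4 + n/2) = 10 + n/2)
m = 2*√3619 (m = √(14451 + (10 + (½)*30)) = √(14451 + (10 + 15)) = √(14451 + 25) = √14476 = 2*√3619 ≈ 120.32)
m - 1*25448 = 2*√3619 - 1*25448 = 2*√3619 - 25448 = -25448 + 2*√3619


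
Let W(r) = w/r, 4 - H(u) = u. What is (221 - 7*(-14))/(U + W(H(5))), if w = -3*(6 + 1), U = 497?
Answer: 319/518 ≈ 0.61583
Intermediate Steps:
H(u) = 4 - u
w = -21 (w = -3*7 = -21)
W(r) = -21/r
(221 - 7*(-14))/(U + W(H(5))) = (221 - 7*(-14))/(497 - 21/(4 - 1*5)) = (221 + 98)/(497 - 21/(4 - 5)) = 319/(497 - 21/(-1)) = 319/(497 - 21*(-1)) = 319/(497 + 21) = 319/518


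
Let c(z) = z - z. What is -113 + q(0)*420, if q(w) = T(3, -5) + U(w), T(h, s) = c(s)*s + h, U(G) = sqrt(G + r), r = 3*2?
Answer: 1147 + 420*sqrt(6) ≈ 2175.8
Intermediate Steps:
r = 6
c(z) = 0
U(G) = sqrt(6 + G) (U(G) = sqrt(G + 6) = sqrt(6 + G))
T(h, s) = h (T(h, s) = 0*s + h = 0 + h = h)
q(w) = 3 + sqrt(6 + w)
-113 + q(0)*420 = -113 + (3 + sqrt(6 + 0))*420 = -113 + (3 + sqrt(6))*420 = -113 + (1260 + 420*sqrt(6)) = 1147 + 420*sqrt(6)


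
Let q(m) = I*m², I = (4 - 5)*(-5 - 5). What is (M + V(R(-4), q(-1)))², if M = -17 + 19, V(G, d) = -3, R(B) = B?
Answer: 1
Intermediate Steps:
I = 10 (I = -1*(-10) = 10)
q(m) = 10*m²
M = 2
(M + V(R(-4), q(-1)))² = (2 - 3)² = (-1)² = 1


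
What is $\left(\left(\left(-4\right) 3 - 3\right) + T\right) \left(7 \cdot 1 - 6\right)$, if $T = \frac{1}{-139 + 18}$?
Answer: $- \frac{1816}{121} \approx -15.008$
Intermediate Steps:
$T = - \frac{1}{121}$ ($T = \frac{1}{-121} = - \frac{1}{121} \approx -0.0082645$)
$\left(\left(\left(-4\right) 3 - 3\right) + T\right) \left(7 \cdot 1 - 6\right) = \left(\left(\left(-4\right) 3 - 3\right) - \frac{1}{121}\right) \left(7 \cdot 1 - 6\right) = \left(\left(-12 - 3\right) - \frac{1}{121}\right) \left(7 - 6\right) = \left(-15 - \frac{1}{121}\right) 1 = \left(- \frac{1816}{121}\right) 1 = - \frac{1816}{121}$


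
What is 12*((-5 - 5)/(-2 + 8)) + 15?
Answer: -5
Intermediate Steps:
12*((-5 - 5)/(-2 + 8)) + 15 = 12*(-10/6) + 15 = 12*(-10*1/6) + 15 = 12*(-5/3) + 15 = -20 + 15 = -5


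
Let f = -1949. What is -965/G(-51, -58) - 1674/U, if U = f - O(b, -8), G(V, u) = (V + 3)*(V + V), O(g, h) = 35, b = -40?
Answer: 1583/2448 ≈ 0.64665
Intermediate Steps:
G(V, u) = 2*V*(3 + V) (G(V, u) = (3 + V)*(2*V) = 2*V*(3 + V))
U = -1984 (U = -1949 - 1*35 = -1949 - 35 = -1984)
-965/G(-51, -58) - 1674/U = -965*(-1/(102*(3 - 51))) - 1674/(-1984) = -965/(2*(-51)*(-48)) - 1674*(-1/1984) = -965/4896 + 27/32 = 1583/2448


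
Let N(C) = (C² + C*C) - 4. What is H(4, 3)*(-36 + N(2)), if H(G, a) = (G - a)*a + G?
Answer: -224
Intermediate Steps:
N(C) = -4 + 2*C² (N(C) = (C² + C²) - 4 = 2*C² - 4 = -4 + 2*C²)
H(G, a) = G + a*(G - a) (H(G, a) = a*(G - a) + G = G + a*(G - a))
H(4, 3)*(-36 + N(2)) = (4 - 1*3² + 4*3)*(-36 + (-4 + 2*2²)) = (4 - 1*9 + 12)*(-36 + (-4 + 2*4)) = (4 - 9 + 12)*(-36 + (-4 + 8)) = 7*(-36 + 4) = 7*(-32) = -224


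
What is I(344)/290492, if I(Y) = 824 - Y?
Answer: 120/72623 ≈ 0.0016524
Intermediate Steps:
I(344)/290492 = (824 - 1*344)/290492 = (824 - 344)*(1/290492) = 480*(1/290492) = 120/72623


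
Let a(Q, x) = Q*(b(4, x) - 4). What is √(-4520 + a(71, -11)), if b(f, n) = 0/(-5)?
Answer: 2*I*√1201 ≈ 69.311*I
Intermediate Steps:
b(f, n) = 0 (b(f, n) = 0*(-⅕) = 0)
a(Q, x) = -4*Q (a(Q, x) = Q*(0 - 4) = Q*(-4) = -4*Q)
√(-4520 + a(71, -11)) = √(-4520 - 4*71) = √(-4520 - 284) = √(-4804) = 2*I*√1201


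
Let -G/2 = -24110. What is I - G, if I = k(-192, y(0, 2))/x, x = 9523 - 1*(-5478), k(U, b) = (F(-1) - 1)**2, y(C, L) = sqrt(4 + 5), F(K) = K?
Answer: -723348216/15001 ≈ -48220.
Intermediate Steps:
G = 48220 (G = -2*(-24110) = 48220)
y(C, L) = 3 (y(C, L) = sqrt(9) = 3)
k(U, b) = 4 (k(U, b) = (-1 - 1)**2 = (-2)**2 = 4)
x = 15001 (x = 9523 + 5478 = 15001)
I = 4/15001 ≈ 0.00026665
I - G = 4/15001 - 1*48220 = 4/15001 - 48220 = -723348216/15001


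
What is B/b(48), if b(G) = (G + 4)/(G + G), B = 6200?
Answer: 148800/13 ≈ 11446.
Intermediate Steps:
b(G) = (4 + G)/(2*G) (b(G) = (4 + G)/((2*G)) = (4 + G)*(1/(2*G)) = (4 + G)/(2*G))
B/b(48) = 6200/(((1/2)*(4 + 48)/48)) = 6200/(((1/2)*(1/48)*52)) = 6200/(13/24) = 6200*(24/13) = 148800/13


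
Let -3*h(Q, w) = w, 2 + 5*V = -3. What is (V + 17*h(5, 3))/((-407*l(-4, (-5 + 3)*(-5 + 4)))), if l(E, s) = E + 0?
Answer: -9/814 ≈ -0.011057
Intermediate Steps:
V = -1 (V = -2/5 + (1/5)*(-3) = -2/5 - 3/5 = -1)
h(Q, w) = -w/3
l(E, s) = E
(V + 17*h(5, 3))/((-407*l(-4, (-5 + 3)*(-5 + 4)))) = (-1 + 17*(-1/3*3))/((-407*(-4))) = (-1 + 17*(-1))/1628 = (-1 - 17)*(1/1628) = -18*1/1628 = -9/814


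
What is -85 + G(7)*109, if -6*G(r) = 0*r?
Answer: -85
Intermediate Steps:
G(r) = 0 (G(r) = -0*r = -⅙*0 = 0)
-85 + G(7)*109 = -85 + 0*109 = -85 + 0 = -85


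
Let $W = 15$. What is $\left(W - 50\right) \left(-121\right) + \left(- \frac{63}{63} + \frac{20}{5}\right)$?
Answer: $4238$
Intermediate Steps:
$\left(W - 50\right) \left(-121\right) + \left(- \frac{63}{63} + \frac{20}{5}\right) = \left(15 - 50\right) \left(-121\right) + \left(- \frac{63}{63} + \frac{20}{5}\right) = \left(15 - 50\right) \left(-121\right) + \left(\left(-63\right) \frac{1}{63} + 20 \cdot \frac{1}{5}\right) = \left(-35\right) \left(-121\right) + \left(-1 + 4\right) = 4235 + 3 = 4238$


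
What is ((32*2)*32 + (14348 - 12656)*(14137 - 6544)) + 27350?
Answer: 12876754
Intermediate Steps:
((32*2)*32 + (14348 - 12656)*(14137 - 6544)) + 27350 = (64*32 + 1692*7593) + 27350 = (2048 + 12847356) + 27350 = 12849404 + 27350 = 12876754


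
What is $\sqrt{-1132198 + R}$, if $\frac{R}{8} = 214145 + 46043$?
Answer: $\sqrt{949306} \approx 974.32$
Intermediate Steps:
$R = 2081504$ ($R = 8 \left(214145 + 46043\right) = 8 \cdot 260188 = 2081504$)
$\sqrt{-1132198 + R} = \sqrt{-1132198 + 2081504} = \sqrt{949306}$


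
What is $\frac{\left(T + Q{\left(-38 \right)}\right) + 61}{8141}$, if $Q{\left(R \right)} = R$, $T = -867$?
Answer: $- \frac{844}{8141} \approx -0.10367$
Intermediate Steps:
$\frac{\left(T + Q{\left(-38 \right)}\right) + 61}{8141} = \frac{\left(-867 - 38\right) + 61}{8141} = \left(-905 + 61\right) \frac{1}{8141} = \left(-844\right) \frac{1}{8141} = - \frac{844}{8141}$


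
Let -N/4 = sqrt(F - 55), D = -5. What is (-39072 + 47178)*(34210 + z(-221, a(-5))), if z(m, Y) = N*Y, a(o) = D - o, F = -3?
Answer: 277306260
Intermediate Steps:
N = -4*I*sqrt(58) (N = -4*sqrt(-3 - 55) = -4*I*sqrt(58) ≈ -30.463*I)
a(o) = -5 - o
z(m, Y) = -4*I*Y*sqrt(58) (z(m, Y) = (-4*I*sqrt(58))*Y = -4*I*Y*sqrt(58))
(-39072 + 47178)*(34210 + z(-221, a(-5))) = (-39072 + 47178)*(34210 - 4*I*(-5 - 1*(-5))*sqrt(58)) = 8106*(34210 - 4*I*(-5 + 5)*sqrt(58)) = 8106*(34210 - 4*I*0*sqrt(58)) = 8106*(34210 + 0) = 8106*34210 = 277306260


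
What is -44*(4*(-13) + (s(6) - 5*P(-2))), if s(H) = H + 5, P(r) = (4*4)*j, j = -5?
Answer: -15796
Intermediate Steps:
P(r) = -80 (P(r) = (4*4)*(-5) = 16*(-5) = -80)
s(H) = 5 + H
-44*(4*(-13) + (s(6) - 5*P(-2))) = -44*(4*(-13) + ((5 + 6) - 5*(-80))) = -44*(-52 + (11 + 400)) = -44*(-52 + 411) = -44*359 = -15796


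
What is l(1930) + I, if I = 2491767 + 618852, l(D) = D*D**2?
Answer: 7192167619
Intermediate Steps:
l(D) = D**3
I = 3110619
l(1930) + I = 1930**3 + 3110619 = 7189057000 + 3110619 = 7192167619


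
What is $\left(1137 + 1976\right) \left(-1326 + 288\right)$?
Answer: $-3231294$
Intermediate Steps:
$\left(1137 + 1976\right) \left(-1326 + 288\right) = 3113 \left(-1038\right) = -3231294$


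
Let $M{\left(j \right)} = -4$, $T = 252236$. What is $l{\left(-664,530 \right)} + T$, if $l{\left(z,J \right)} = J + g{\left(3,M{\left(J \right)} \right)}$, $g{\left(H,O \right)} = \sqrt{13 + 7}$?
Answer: $252766 + 2 \sqrt{5} \approx 2.5277 \cdot 10^{5}$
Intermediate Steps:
$g{\left(H,O \right)} = 2 \sqrt{5}$ ($g{\left(H,O \right)} = \sqrt{20} = 2 \sqrt{5}$)
$l{\left(z,J \right)} = J + 2 \sqrt{5}$
$l{\left(-664,530 \right)} + T = \left(530 + 2 \sqrt{5}\right) + 252236 = 252766 + 2 \sqrt{5}$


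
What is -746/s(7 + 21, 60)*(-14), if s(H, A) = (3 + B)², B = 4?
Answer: 1492/7 ≈ 213.14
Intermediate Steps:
s(H, A) = 49 (s(H, A) = (3 + 4)² = 7² = 49)
-746/s(7 + 21, 60)*(-14) = -746/49*(-14) = 1492/7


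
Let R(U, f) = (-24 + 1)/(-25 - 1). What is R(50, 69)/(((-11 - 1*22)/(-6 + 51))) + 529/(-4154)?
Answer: -396106/297011 ≈ -1.3336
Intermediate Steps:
R(U, f) = 23/26 (R(U, f) = -23/(-26) = -23*(-1/26) = 23/26)
R(50, 69)/(((-11 - 1*22)/(-6 + 51))) + 529/(-4154) = 23/(26*(((-11 - 1*22)/(-6 + 51)))) + 529/(-4154) = 23/(26*(((-11 - 22)/45))) + 529*(-1/4154) = 23/(26*(((1/45)*(-33)))) - 529/4154 = 23/(26*(-11/15)) - 529/4154 = (23/26)*(-15/11) - 529/4154 = -345/286 - 529/4154 = -396106/297011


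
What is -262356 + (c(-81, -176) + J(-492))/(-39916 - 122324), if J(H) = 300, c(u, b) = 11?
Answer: -42564637751/162240 ≈ -2.6236e+5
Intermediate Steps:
-262356 + (c(-81, -176) + J(-492))/(-39916 - 122324) = -262356 + (11 + 300)/(-39916 - 122324) = -262356 + 311/(-162240) = -262356 + 311*(-1/162240) = -262356 - 311/162240 = -42564637751/162240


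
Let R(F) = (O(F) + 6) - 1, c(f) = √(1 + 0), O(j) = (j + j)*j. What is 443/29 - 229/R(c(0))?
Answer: -3540/203 ≈ -17.438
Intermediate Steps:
O(j) = 2*j² (O(j) = (2*j)*j = 2*j²)
c(f) = 1 (c(f) = √1 = 1)
R(F) = 5 + 2*F² (R(F) = (2*F² + 6) - 1 = (6 + 2*F²) - 1 = 5 + 2*F²)
443/29 - 229/R(c(0)) = 443/29 - 229/(5 + 2*1²) = 443*(1/29) - 229/(5 + 2*1) = 443/29 - 229/(5 + 2) = 443/29 - 229/7 = -3540/203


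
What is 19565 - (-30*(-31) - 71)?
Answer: 18706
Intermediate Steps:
19565 - (-30*(-31) - 71) = 19565 - (930 - 71) = 19565 - 1*859 = 19565 - 859 = 18706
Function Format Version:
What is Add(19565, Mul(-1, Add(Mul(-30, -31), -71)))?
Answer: 18706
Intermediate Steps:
Add(19565, Mul(-1, Add(Mul(-30, -31), -71))) = Add(19565, Mul(-1, Add(930, -71))) = Add(19565, Mul(-1, 859)) = Add(19565, -859) = 18706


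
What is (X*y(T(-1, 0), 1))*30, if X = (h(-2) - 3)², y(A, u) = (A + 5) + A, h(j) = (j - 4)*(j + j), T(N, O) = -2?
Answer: 13230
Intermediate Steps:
h(j) = 2*j*(-4 + j) (h(j) = (-4 + j)*(2*j) = 2*j*(-4 + j))
y(A, u) = 5 + 2*A (y(A, u) = (5 + A) + A = 5 + 2*A)
X = 441 (X = (2*(-2)*(-4 - 2) - 3)² = (2*(-2)*(-6) - 3)² = (24 - 3)² = 21² = 441)
(X*y(T(-1, 0), 1))*30 = (441*(5 + 2*(-2)))*30 = (441*(5 - 4))*30 = (441*1)*30 = 441*30 = 13230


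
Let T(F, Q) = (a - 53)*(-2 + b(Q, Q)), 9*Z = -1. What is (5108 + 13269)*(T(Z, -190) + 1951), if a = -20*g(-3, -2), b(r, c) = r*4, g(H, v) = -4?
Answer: -342234871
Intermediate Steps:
b(r, c) = 4*r
Z = -⅑ (Z = (⅑)*(-1) = -⅑ ≈ -0.11111)
a = 80 (a = -20*(-4) = 80)
T(F, Q) = -54 + 108*Q (T(F, Q) = (80 - 53)*(-2 + 4*Q) = 27*(-2 + 4*Q) = -54 + 108*Q)
(5108 + 13269)*(T(Z, -190) + 1951) = (5108 + 13269)*((-54 + 108*(-190)) + 1951) = 18377*((-54 - 20520) + 1951) = 18377*(-20574 + 1951) = 18377*(-18623) = -342234871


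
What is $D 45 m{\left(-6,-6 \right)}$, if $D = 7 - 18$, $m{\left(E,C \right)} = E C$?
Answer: $-17820$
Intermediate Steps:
$m{\left(E,C \right)} = C E$
$D = -11$ ($D = 7 - 18 = -11$)
$D 45 m{\left(-6,-6 \right)} = \left(-11\right) 45 \left(\left(-6\right) \left(-6\right)\right) = \left(-495\right) 36 = -17820$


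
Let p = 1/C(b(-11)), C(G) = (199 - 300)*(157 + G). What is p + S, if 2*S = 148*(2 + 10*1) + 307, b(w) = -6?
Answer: 31767831/30502 ≈ 1041.5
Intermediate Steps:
C(G) = -15857 - 101*G (C(G) = -101*(157 + G) = -15857 - 101*G)
p = -1/15251 (p = 1/(-15857 - 101*(-6)) = 1/(-15857 + 606) = 1/(-15251) = -1/15251 ≈ -6.5569e-5)
S = 2083/2 (S = (148*(2 + 10*1) + 307)/2 = (148*(2 + 10) + 307)/2 = (148*12 + 307)/2 = (1776 + 307)/2 = (½)*2083 = 2083/2 ≈ 1041.5)
p + S = -1/15251 + 2083/2 = 31767831/30502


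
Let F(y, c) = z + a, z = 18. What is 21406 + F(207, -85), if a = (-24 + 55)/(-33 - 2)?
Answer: 749809/35 ≈ 21423.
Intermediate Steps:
a = -31/35 (a = 31/(-35) = 31*(-1/35) = -31/35 ≈ -0.88571)
F(y, c) = 599/35 (F(y, c) = 18 - 31/35 = 599/35)
21406 + F(207, -85) = 21406 + 599/35 = 749809/35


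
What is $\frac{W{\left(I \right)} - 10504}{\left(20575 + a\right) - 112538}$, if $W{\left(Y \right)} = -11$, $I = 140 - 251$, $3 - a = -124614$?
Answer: $- \frac{10515}{32654} \approx -0.32201$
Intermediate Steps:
$a = 124617$ ($a = 3 - -124614 = 3 + 124614 = 124617$)
$I = -111$ ($I = 140 - 251 = -111$)
$\frac{W{\left(I \right)} - 10504}{\left(20575 + a\right) - 112538} = \frac{-11 - 10504}{\left(20575 + 124617\right) - 112538} = - \frac{10515}{145192 - 112538} = - \frac{10515}{32654}$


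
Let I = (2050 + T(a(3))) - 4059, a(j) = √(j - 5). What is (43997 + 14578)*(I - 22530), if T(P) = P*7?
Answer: -1437371925 + 410025*I*√2 ≈ -1.4374e+9 + 5.7986e+5*I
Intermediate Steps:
a(j) = √(-5 + j)
T(P) = 7*P
I = -2009 + 7*I*√2 (I = (2050 + 7*√(-5 + 3)) - 4059 = (2050 + 7*√(-2)) - 4059 = (2050 + 7*(I*√2)) - 4059 = (2050 + 7*I*√2) - 4059 = -2009 + 7*I*√2 ≈ -2009.0 + 9.8995*I)
(43997 + 14578)*(I - 22530) = (43997 + 14578)*((-2009 + 7*I*√2) - 22530) = 58575*(-24539 + 7*I*√2) = -1437371925 + 410025*I*√2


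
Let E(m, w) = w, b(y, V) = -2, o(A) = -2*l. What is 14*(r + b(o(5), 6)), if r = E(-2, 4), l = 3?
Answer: 28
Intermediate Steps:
o(A) = -6 (o(A) = -2*3 = -6)
r = 4
14*(r + b(o(5), 6)) = 14*(4 - 2) = 14*2 = 28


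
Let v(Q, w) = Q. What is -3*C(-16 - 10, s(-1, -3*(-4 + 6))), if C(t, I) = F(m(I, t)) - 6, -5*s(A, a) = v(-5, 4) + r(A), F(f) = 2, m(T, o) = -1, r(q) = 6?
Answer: 12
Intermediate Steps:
s(A, a) = -⅕ (s(A, a) = -(-5 + 6)/5 = -⅕*1 = -⅕)
C(t, I) = -4 (C(t, I) = 2 - 6 = -4)
-3*C(-16 - 10, s(-1, -3*(-4 + 6))) = -3*(-4) = 12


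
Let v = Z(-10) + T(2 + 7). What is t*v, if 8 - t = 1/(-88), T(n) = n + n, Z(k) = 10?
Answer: 4935/22 ≈ 224.32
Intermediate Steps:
T(n) = 2*n
t = 705/88 (t = 8 - 1/(-88) = 8 - 1*(-1/88) = 8 + 1/88 = 705/88 ≈ 8.0114)
v = 28 (v = 10 + 2*(2 + 7) = 10 + 2*9 = 10 + 18 = 28)
t*v = (705/88)*28 = 4935/22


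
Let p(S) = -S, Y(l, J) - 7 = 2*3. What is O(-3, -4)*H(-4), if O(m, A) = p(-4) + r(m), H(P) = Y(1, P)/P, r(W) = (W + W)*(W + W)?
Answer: -130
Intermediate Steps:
Y(l, J) = 13 (Y(l, J) = 7 + 2*3 = 7 + 6 = 13)
r(W) = 4*W² (r(W) = (2*W)*(2*W) = 4*W²)
H(P) = 13/P
O(m, A) = 4 + 4*m² (O(m, A) = -1*(-4) + 4*m² = 4 + 4*m²)
O(-3, -4)*H(-4) = (4 + 4*(-3)²)*(13/(-4)) = (4 + 4*9)*(13*(-¼)) = (4 + 36)*(-13/4) = 40*(-13/4) = -130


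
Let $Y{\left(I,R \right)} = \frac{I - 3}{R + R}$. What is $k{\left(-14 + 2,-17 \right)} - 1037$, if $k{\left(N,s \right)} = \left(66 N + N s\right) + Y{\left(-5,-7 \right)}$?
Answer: $- \frac{11371}{7} \approx -1624.4$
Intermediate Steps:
$Y{\left(I,R \right)} = \frac{-3 + I}{2 R}$
$k{\left(N,s \right)} = \frac{4}{7} + 66 N + N s$ ($k{\left(N,s \right)} = \left(66 N + N s\right) + \frac{-3 - 5}{2 \left(-7\right)} = \left(66 N + N s\right) + \frac{1}{2} \left(- \frac{1}{7}\right) \left(-8\right) = \left(66 N + N s\right) + \frac{4}{7} = \frac{4}{7} + 66 N + N s$)
$k{\left(-14 + 2,-17 \right)} - 1037 = \left(\frac{4}{7} + 66 \left(-14 + 2\right) + \left(-14 + 2\right) \left(-17\right)\right) - 1037 = \left(\frac{4}{7} + 66 \left(-12\right) - -204\right) - 1037 = \left(\frac{4}{7} - 792 + 204\right) - 1037 = - \frac{4112}{7} - 1037 = - \frac{11371}{7}$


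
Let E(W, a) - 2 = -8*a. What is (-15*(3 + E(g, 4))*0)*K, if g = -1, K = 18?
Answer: 0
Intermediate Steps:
E(W, a) = 2 - 8*a
(-15*(3 + E(g, 4))*0)*K = -15*(3 + (2 - 8*4))*0*18 = -15*(3 + (2 - 32))*0*18 = -15*(3 - 30)*0*18 = -(-405)*0*18 = -15*0*18 = 0*18 = 0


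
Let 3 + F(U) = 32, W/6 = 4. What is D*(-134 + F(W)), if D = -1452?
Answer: 152460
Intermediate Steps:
W = 24 (W = 6*4 = 24)
F(U) = 29 (F(U) = -3 + 32 = 29)
D*(-134 + F(W)) = -1452*(-134 + 29) = -1452*(-105) = 152460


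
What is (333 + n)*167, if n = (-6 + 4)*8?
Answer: 52939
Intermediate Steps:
n = -16 (n = -2*8 = -16)
(333 + n)*167 = (333 - 16)*167 = 317*167 = 52939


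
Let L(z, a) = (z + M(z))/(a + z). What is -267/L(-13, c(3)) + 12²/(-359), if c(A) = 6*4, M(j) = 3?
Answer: 1052943/3590 ≈ 293.30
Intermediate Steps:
c(A) = 24
L(z, a) = (3 + z)/(a + z) (L(z, a) = (z + 3)/(a + z) = (3 + z)/(a + z))
-267/L(-13, c(3)) + 12²/(-359) = -267*(24 - 13)/(3 - 13) + 12²/(-359) = -267/(-10/11) + 144*(-1/359) = -267/((1/11)*(-10)) - 144/359 = -267/(-10/11) - 144/359 = -267*(-11/10) - 144/359 = 2937/10 - 144/359 = 1052943/3590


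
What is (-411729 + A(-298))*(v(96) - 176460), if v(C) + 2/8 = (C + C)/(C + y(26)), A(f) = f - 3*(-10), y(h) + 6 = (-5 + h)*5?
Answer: 18902178869773/260 ≈ 7.2701e+10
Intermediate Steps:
y(h) = -31 + 5*h (y(h) = -6 + (-5 + h)*5 = -6 + (-25 + 5*h) = -31 + 5*h)
A(f) = 30 + f (A(f) = f + 30 = 30 + f)
v(C) = -¼ + 2*C/(99 + C) (v(C) = -¼ + (C + C)/(C + (-31 + 5*26)) = -¼ + (2*C)/(C + (-31 + 130)) = -¼ + (2*C)/(C + 99) = -¼ + (2*C)/(99 + C) = -¼ + 2*C/(99 + C))
(-411729 + A(-298))*(v(96) - 176460) = (-411729 + (30 - 298))*((-99 + 7*96)/(4*(99 + 96)) - 176460) = (-411729 - 268)*((¼)*(-99 + 672)/195 - 176460) = -411997*((¼)*(1/195)*573 - 176460) = -411997*(191/260 - 176460) = -411997*(-45879409/260) = 18902178869773/260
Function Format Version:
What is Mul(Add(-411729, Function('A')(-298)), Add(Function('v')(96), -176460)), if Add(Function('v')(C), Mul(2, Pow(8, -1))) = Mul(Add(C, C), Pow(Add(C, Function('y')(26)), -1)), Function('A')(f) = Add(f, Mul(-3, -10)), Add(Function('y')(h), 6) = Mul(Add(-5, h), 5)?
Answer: Rational(18902178869773, 260) ≈ 7.2701e+10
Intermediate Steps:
Function('y')(h) = Add(-31, Mul(5, h)) (Function('y')(h) = Add(-6, Mul(Add(-5, h), 5)) = Add(-6, Add(-25, Mul(5, h))) = Add(-31, Mul(5, h)))
Function('A')(f) = Add(30, f) (Function('A')(f) = Add(f, 30) = Add(30, f))
Function('v')(C) = Add(Rational(-1, 4), Mul(2, C, Pow(Add(99, C), -1))) (Function('v')(C) = Add(Rational(-1, 4), Mul(Add(C, C), Pow(Add(C, Add(-31, Mul(5, 26))), -1))) = Add(Rational(-1, 4), Mul(Mul(2, C), Pow(Add(C, Add(-31, 130)), -1))) = Add(Rational(-1, 4), Mul(Mul(2, C), Pow(Add(C, 99), -1))) = Add(Rational(-1, 4), Mul(Mul(2, C), Pow(Add(99, C), -1))) = Add(Rational(-1, 4), Mul(2, C, Pow(Add(99, C), -1))))
Mul(Add(-411729, Function('A')(-298)), Add(Function('v')(96), -176460)) = Mul(Add(-411729, Add(30, -298)), Add(Mul(Rational(1, 4), Pow(Add(99, 96), -1), Add(-99, Mul(7, 96))), -176460)) = Mul(Add(-411729, -268), Add(Mul(Rational(1, 4), Pow(195, -1), Add(-99, 672)), -176460)) = Mul(-411997, Add(Mul(Rational(1, 4), Rational(1, 195), 573), -176460)) = Mul(-411997, Add(Rational(191, 260), -176460)) = Mul(-411997, Rational(-45879409, 260)) = Rational(18902178869773, 260)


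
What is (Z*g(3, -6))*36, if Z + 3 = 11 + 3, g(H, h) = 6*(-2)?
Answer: -4752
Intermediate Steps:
g(H, h) = -12
Z = 11 (Z = -3 + (11 + 3) = -3 + 14 = 11)
(Z*g(3, -6))*36 = (11*(-12))*36 = -132*36 = -4752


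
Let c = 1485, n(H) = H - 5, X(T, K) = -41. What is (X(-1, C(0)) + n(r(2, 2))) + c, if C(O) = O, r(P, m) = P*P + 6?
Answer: 1449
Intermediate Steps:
r(P, m) = 6 + P**2 (r(P, m) = P**2 + 6 = 6 + P**2)
n(H) = -5 + H
(X(-1, C(0)) + n(r(2, 2))) + c = (-41 + (-5 + (6 + 2**2))) + 1485 = (-41 + (-5 + (6 + 4))) + 1485 = (-41 + (-5 + 10)) + 1485 = (-41 + 5) + 1485 = -36 + 1485 = 1449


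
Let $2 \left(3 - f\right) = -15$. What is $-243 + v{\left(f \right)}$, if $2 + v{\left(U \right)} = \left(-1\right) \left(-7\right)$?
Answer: $-238$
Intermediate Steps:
$f = \frac{21}{2}$ ($f = 3 - - \frac{15}{2} = 3 + \frac{15}{2} = \frac{21}{2} \approx 10.5$)
$v{\left(U \right)} = 5$ ($v{\left(U \right)} = -2 - -7 = -2 + 7 = 5$)
$-243 + v{\left(f \right)} = -243 + 5 = -238$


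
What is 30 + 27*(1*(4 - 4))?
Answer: 30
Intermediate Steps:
30 + 27*(1*(4 - 4)) = 30 + 27*(1*0) = 30 + 27*0 = 30 + 0 = 30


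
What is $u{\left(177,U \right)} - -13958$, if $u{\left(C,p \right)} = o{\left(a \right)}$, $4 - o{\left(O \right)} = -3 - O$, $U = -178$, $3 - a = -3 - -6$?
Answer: $13965$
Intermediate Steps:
$a = 0$ ($a = 3 - \left(-3 - -6\right) = 3 - \left(-3 + 6\right) = 3 - 3 = 0$)
$o{\left(O \right)} = 7 + O$ ($o{\left(O \right)} = 4 - \left(-3 - O\right) = 4 + \left(3 + O\right) = 7 + O$)
$u{\left(C,p \right)} = 7$ ($u{\left(C,p \right)} = 7 + 0 = 7$)
$u{\left(177,U \right)} - -13958 = 7 - -13958 = 7 + 13958 = 13965$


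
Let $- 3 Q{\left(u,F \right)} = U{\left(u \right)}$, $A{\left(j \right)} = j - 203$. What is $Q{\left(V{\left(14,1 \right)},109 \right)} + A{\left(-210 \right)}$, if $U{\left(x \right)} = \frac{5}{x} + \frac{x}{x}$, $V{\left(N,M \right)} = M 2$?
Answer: $- \frac{2485}{6} \approx -414.17$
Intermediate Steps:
$V{\left(N,M \right)} = 2 M$
$A{\left(j \right)} = -203 + j$
$U{\left(x \right)} = 1 + \frac{5}{x}$ ($U{\left(x \right)} = \frac{5}{x} + 1 = 1 + \frac{5}{x}$)
$Q{\left(u,F \right)} = - \frac{5 + u}{3 u}$ ($Q{\left(u,F \right)} = - \frac{\frac{1}{u} \left(5 + u\right)}{3} = - \frac{5 + u}{3 u}$)
$Q{\left(V{\left(14,1 \right)},109 \right)} + A{\left(-210 \right)} = \frac{-5 - 2 \cdot 1}{3 \cdot 2 \cdot 1} - 413 = \frac{-5 - 2}{3 \cdot 2} - 413 = \frac{1}{3} \cdot \frac{1}{2} \left(-5 - 2\right) - 413 = \frac{1}{3} \cdot \frac{1}{2} \left(-7\right) - 413 = - \frac{7}{6} - 413 = - \frac{2485}{6}$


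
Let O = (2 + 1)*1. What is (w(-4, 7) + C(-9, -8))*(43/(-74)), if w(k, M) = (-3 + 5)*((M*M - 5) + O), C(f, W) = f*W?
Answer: -3569/37 ≈ -96.459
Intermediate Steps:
C(f, W) = W*f
O = 3 (O = 3*1 = 3)
w(k, M) = -4 + 2*M² (w(k, M) = (-3 + 5)*((M*M - 5) + 3) = 2*((M² - 5) + 3) = 2*((-5 + M²) + 3) = 2*(-2 + M²) = -4 + 2*M²)
(w(-4, 7) + C(-9, -8))*(43/(-74)) = ((-4 + 2*7²) - 8*(-9))*(43/(-74)) = ((-4 + 2*49) + 72)*(43*(-1/74)) = ((-4 + 98) + 72)*(-43/74) = (94 + 72)*(-43/74) = 166*(-43/74) = -3569/37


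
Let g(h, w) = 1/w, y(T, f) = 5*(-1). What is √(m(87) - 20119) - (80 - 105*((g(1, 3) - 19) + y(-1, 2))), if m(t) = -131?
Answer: -2565 + 45*I*√10 ≈ -2565.0 + 142.3*I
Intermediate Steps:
y(T, f) = -5
g(h, w) = 1/w
√(m(87) - 20119) - (80 - 105*((g(1, 3) - 19) + y(-1, 2))) = √(-131 - 20119) - (80 - 105*((1/3 - 19) - 5)) = √(-20250) - (80 - 105*((⅓ - 19) - 5)) = 45*I*√10 - (80 - 105*(-56/3 - 5)) = 45*I*√10 - (80 - 105*(-71/3)) = 45*I*√10 - (80 + 2485) = 45*I*√10 - 1*2565 = 45*I*√10 - 2565 = -2565 + 45*I*√10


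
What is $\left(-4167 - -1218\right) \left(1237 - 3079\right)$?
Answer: $5432058$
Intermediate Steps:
$\left(-4167 - -1218\right) \left(1237 - 3079\right) = \left(-4167 + \left(-130 + 1348\right)\right) \left(-1842\right) = \left(-4167 + 1218\right) \left(-1842\right) = \left(-2949\right) \left(-1842\right) = 5432058$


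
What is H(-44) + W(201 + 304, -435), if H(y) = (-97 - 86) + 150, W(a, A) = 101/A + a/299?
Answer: -4102669/130065 ≈ -31.543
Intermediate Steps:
W(a, A) = 101/A + a/299 (W(a, A) = 101/A + a*(1/299) = 101/A + a/299)
H(y) = -33 (H(y) = -183 + 150 = -33)
H(-44) + W(201 + 304, -435) = -33 + (101/(-435) + (201 + 304)/299) = -33 + (101*(-1/435) + (1/299)*505) = -33 + (-101/435 + 505/299) = -33 + 189476/130065 = -4102669/130065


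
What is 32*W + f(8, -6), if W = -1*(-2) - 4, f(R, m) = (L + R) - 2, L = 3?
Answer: -55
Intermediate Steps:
f(R, m) = 1 + R (f(R, m) = (3 + R) - 2 = 1 + R)
W = -2 (W = 2 - 4 = -2)
32*W + f(8, -6) = 32*(-2) + (1 + 8) = -64 + 9 = -55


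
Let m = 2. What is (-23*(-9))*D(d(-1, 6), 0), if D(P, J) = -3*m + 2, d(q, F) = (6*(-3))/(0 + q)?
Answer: -828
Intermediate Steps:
d(q, F) = -18/q
D(P, J) = -4 (D(P, J) = -3*2 + 2 = -6 + 2 = -4)
(-23*(-9))*D(d(-1, 6), 0) = -23*(-9)*(-4) = 207*(-4) = -828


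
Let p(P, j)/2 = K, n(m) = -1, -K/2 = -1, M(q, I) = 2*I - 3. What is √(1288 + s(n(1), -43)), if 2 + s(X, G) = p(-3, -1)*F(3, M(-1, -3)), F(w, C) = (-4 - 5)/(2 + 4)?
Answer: 16*√5 ≈ 35.777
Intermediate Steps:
M(q, I) = -3 + 2*I
K = 2 (K = -2*(-1) = 2)
p(P, j) = 4 (p(P, j) = 2*2 = 4)
F(w, C) = -3/2 (F(w, C) = -9/6 = -9*⅙ = -3/2)
s(X, G) = -8 (s(X, G) = -2 + 4*(-3/2) = -2 - 6 = -8)
√(1288 + s(n(1), -43)) = √(1288 - 8) = √1280 = 16*√5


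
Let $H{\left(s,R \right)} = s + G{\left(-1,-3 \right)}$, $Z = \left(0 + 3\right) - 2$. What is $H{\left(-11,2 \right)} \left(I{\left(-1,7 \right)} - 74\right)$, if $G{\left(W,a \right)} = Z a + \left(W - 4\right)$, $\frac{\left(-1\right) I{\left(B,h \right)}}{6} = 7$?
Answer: $2204$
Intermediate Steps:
$I{\left(B,h \right)} = -42$ ($I{\left(B,h \right)} = \left(-6\right) 7 = -42$)
$Z = 1$ ($Z = 3 - 2 = 1$)
$G{\left(W,a \right)} = -4 + W + a$ ($G{\left(W,a \right)} = 1 a + \left(W - 4\right) = a + \left(W - 4\right) = a + \left(-4 + W\right) = -4 + W + a$)
$H{\left(s,R \right)} = -8 + s$ ($H{\left(s,R \right)} = s - 8 = -8 + s$)
$H{\left(-11,2 \right)} \left(I{\left(-1,7 \right)} - 74\right) = \left(-8 - 11\right) \left(-42 - 74\right) = \left(-19\right) \left(-116\right) = 2204$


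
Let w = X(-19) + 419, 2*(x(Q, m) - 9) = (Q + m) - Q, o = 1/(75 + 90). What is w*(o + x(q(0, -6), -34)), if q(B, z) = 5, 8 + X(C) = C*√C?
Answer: -180703/55 + 25061*I*√19/165 ≈ -3285.5 + 662.05*I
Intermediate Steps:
X(C) = -8 + C^(3/2) (X(C) = -8 + C*√C = -8 + C^(3/2))
o = 1/165 ≈ 0.0060606
x(Q, m) = 9 + m/2 (x(Q, m) = 9 + ((Q + m) - Q)/2 = 9 + m/2)
w = 411 - 19*I*√19 (w = (-8 + (-19)^(3/2)) + 419 = (-8 - 19*I*√19) + 419 = 411 - 19*I*√19 ≈ 411.0 - 82.819*I)
w*(o + x(q(0, -6), -34)) = (411 - 19*I*√19)*(1/165 + (9 + (½)*(-34))) = (411 - 19*I*√19)*(1/165 + (9 - 17)) = (411 - 19*I*√19)*(1/165 - 8) = (411 - 19*I*√19)*(-1319/165) = -180703/55 + 25061*I*√19/165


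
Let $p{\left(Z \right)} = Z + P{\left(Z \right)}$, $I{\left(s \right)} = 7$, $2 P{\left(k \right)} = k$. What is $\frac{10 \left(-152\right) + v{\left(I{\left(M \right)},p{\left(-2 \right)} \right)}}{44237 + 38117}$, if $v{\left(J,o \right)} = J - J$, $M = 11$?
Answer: $- \frac{760}{41177} \approx -0.018457$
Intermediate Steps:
$P{\left(k \right)} = \frac{k}{2}$
$p{\left(Z \right)} = \frac{3 Z}{2}$ ($p{\left(Z \right)} = Z + \frac{Z}{2} = \frac{3 Z}{2}$)
$v{\left(J,o \right)} = 0$
$\frac{10 \left(-152\right) + v{\left(I{\left(M \right)},p{\left(-2 \right)} \right)}}{44237 + 38117} = \frac{10 \left(-152\right) + 0}{44237 + 38117} = \frac{-1520 + 0}{82354} = \left(-1520\right) \frac{1}{82354} = - \frac{760}{41177}$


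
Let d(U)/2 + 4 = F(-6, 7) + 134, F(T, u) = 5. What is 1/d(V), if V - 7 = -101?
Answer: 1/270 ≈ 0.0037037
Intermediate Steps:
V = -94 (V = 7 - 101 = -94)
d(U) = 270 (d(U) = -8 + 2*(5 + 134) = -8 + 2*139 = -8 + 278 = 270)
1/d(V) = 1/270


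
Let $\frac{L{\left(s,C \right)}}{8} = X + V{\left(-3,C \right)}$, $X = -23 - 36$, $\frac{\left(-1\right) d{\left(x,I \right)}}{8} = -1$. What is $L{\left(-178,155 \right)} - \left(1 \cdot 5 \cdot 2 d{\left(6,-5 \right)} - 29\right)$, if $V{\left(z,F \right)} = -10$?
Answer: $-603$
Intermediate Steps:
$d{\left(x,I \right)} = 8$ ($d{\left(x,I \right)} = \left(-8\right) \left(-1\right) = 8$)
$X = -59$ ($X = -23 - 36 = -59$)
$L{\left(s,C \right)} = -552$ ($L{\left(s,C \right)} = 8 \left(-59 - 10\right) = 8 \left(-69\right) = -552$)
$L{\left(-178,155 \right)} - \left(1 \cdot 5 \cdot 2 d{\left(6,-5 \right)} - 29\right) = -552 - \left(1 \cdot 5 \cdot 2 \cdot 8 - 29\right) = -552 - \left(5 \cdot 2 \cdot 8 - 29\right) = -552 - \left(10 \cdot 8 - 29\right) = -552 - \left(80 - 29\right) = -552 - 51 = -603$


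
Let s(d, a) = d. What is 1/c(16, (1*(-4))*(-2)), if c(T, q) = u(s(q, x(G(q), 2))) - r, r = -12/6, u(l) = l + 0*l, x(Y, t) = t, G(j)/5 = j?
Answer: ⅒ ≈ 0.10000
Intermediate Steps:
G(j) = 5*j
u(l) = l (u(l) = l + 0 = l)
r = -2 (r = -12*⅙ = -2)
c(T, q) = 2 + q (c(T, q) = q - 1*(-2) = q + 2 = 2 + q)
1/c(16, (1*(-4))*(-2)) = 1/(2 + (1*(-4))*(-2)) = 1/(2 - 4*(-2)) = 1/(2 + 8) = 1/10 = ⅒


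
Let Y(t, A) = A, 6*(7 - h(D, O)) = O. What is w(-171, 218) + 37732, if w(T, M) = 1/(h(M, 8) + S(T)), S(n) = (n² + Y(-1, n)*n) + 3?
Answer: 6620909507/175472 ≈ 37732.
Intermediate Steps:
h(D, O) = 7 - O/6
S(n) = 3 + 2*n² (S(n) = (n² + n*n) + 3 = (n² + n²) + 3 = 2*n² + 3 = 3 + 2*n²)
w(T, M) = 1/(26/3 + 2*T²) (w(T, M) = 1/((7 - ⅙*8) + (3 + 2*T²)) = 1/((7 - 4/3) + (3 + 2*T²)) = 1/(17/3 + (3 + 2*T²)) = 1/(26/3 + 2*T²))
w(-171, 218) + 37732 = 3/(2*(13 + 3*(-171)²)) + 37732 = 3/(2*(13 + 3*29241)) + 37732 = 3/(2*(13 + 87723)) + 37732 = (3/2)/87736 + 37732 = (3/2)*(1/87736) + 37732 = 3/175472 + 37732 = 6620909507/175472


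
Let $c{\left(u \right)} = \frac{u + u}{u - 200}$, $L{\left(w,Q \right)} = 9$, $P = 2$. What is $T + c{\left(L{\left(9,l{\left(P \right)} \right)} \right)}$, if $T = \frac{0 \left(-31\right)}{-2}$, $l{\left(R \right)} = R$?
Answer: $- \frac{18}{191} \approx -0.094241$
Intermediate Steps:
$c{\left(u \right)} = \frac{2 u}{-200 + u}$
$T = 0$ ($T = 0 \left(- \frac{1}{2}\right) = 0$)
$T + c{\left(L{\left(9,l{\left(P \right)} \right)} \right)} = 0 + 2 \cdot 9 \frac{1}{-200 + 9} = 0 + 2 \cdot 9 \frac{1}{-191} = 0 + 2 \cdot 9 \left(- \frac{1}{191}\right) = 0 - \frac{18}{191} = - \frac{18}{191}$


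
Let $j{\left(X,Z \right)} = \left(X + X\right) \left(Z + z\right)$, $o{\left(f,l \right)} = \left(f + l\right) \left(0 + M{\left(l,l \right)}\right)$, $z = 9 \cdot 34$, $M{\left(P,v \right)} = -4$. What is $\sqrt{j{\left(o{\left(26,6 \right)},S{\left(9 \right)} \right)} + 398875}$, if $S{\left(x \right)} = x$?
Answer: $\sqrt{318235} \approx 564.12$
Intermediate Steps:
$z = 306$
$o{\left(f,l \right)} = - 4 f - 4 l$ ($o{\left(f,l \right)} = \left(f + l\right) \left(0 - 4\right) = \left(f + l\right) \left(-4\right) = - 4 f - 4 l$)
$j{\left(X,Z \right)} = 2 X \left(306 + Z\right)$ ($j{\left(X,Z \right)} = \left(X + X\right) \left(Z + 306\right) = 2 X \left(306 + Z\right)$)
$\sqrt{j{\left(o{\left(26,6 \right)},S{\left(9 \right)} \right)} + 398875} = \sqrt{2 \left(\left(-4\right) 26 - 24\right) \left(306 + 9\right) + 398875} = \sqrt{2 \left(-104 - 24\right) 315 + 398875} = \sqrt{2 \left(-128\right) 315 + 398875} = \sqrt{-80640 + 398875} = \sqrt{318235}$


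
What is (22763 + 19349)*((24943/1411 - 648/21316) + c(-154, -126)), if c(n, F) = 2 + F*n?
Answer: 6150485249854848/7519219 ≈ 8.1797e+8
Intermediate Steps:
(22763 + 19349)*((24943/1411 - 648/21316) + c(-154, -126)) = (22763 + 19349)*((24943/1411 - 648/21316) + (2 - 126*(-154))) = 42112*((24943*(1/1411) - 648*1/21316) + (2 + 19404)) = 42112*((24943/1411 - 162/5329) + 19406) = 42112*(132692665/7519219 + 19406) = 42112*(146050656579/7519219) = 6150485249854848/7519219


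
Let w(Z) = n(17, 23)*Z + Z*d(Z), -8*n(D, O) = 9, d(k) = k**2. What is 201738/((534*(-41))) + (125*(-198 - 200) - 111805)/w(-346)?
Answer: -135816627081/14745999443 ≈ -9.2104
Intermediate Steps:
n(D, O) = -9/8 (n(D, O) = -1/8*9 = -9/8)
w(Z) = Z**3 - 9*Z/8 (w(Z) = -9*Z/8 + Z*Z**2 = -9*Z/8 + Z**3 = Z**3 - 9*Z/8)
201738/((534*(-41))) + (125*(-198 - 200) - 111805)/w(-346) = 201738/((534*(-41))) + (125*(-198 - 200) - 111805)/((-346*(-9/8 + (-346)**2))) = 201738/(-21894) + (125*(-398) - 111805)/((-346*(-9/8 + 119716))) = 201738*(-1/21894) + (-49750 - 111805)/((-346*957719/8)) = -33623/3649 - 161555/(-165685387/4) = -33623/3649 - 161555*(-4/165685387) = -33623/3649 + 646220/165685387 = -135816627081/14745999443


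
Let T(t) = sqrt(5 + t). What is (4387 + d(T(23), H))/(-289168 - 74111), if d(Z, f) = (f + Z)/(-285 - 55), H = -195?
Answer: -298355/24702972 + sqrt(7)/61757430 ≈ -0.012078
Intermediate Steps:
d(Z, f) = -Z/340 - f/340 (d(Z, f) = (Z + f)/(-340) = (Z + f)*(-1/340) = -Z/340 - f/340)
(4387 + d(T(23), H))/(-289168 - 74111) = (4387 + (-sqrt(5 + 23)/340 - 1/340*(-195)))/(-289168 - 74111) = (4387 + (-sqrt(7)/170 + 39/68))/(-363279) = (4387 + (-sqrt(7)/170 + 39/68))*(-1/363279) = (4387 + (39/68 - sqrt(7)/170))*(-1/363279) = (298355/68 - sqrt(7)/170)*(-1/363279) = -298355/24702972 + sqrt(7)/61757430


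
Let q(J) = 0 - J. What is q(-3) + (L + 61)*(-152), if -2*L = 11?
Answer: -8433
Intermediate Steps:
L = -11/2 (L = -½*11 = -11/2 ≈ -5.5000)
q(J) = -J
q(-3) + (L + 61)*(-152) = -1*(-3) + (-11/2 + 61)*(-152) = 3 + (111/2)*(-152) = 3 - 8436 = -8433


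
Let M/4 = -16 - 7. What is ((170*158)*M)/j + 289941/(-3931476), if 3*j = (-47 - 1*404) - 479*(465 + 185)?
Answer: 9685014341873/408612716092 ≈ 23.702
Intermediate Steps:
M = -92 (M = 4*(-16 - 7) = 4*(-23) = -92)
j = -311801/3 (j = ((-47 - 1*404) - 479*(465 + 185))/3 = ((-47 - 404) - 479*650)/3 = (-451 - 311350)/3 = (1/3)*(-311801) = -311801/3 ≈ -1.0393e+5)
((170*158)*M)/j + 289941/(-3931476) = ((170*158)*(-92))/(-311801/3) + 289941/(-3931476) = (26860*(-92))*(-3/311801) + 289941*(-1/3931476) = -2471120*(-3/311801) - 96647/1310492 = 7413360/311801 - 96647/1310492 = 9685014341873/408612716092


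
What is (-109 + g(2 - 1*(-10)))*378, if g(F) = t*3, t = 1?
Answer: -40068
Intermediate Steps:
g(F) = 3 (g(F) = 1*3 = 3)
(-109 + g(2 - 1*(-10)))*378 = (-109 + 3)*378 = -106*378 = -40068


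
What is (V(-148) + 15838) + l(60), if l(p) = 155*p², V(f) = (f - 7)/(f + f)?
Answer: 169856203/296 ≈ 5.7384e+5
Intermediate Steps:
V(f) = (-7 + f)/(2*f) (V(f) = (-7 + f)/((2*f)) = (-7 + f)*(1/(2*f)) = (-7 + f)/(2*f))
(V(-148) + 15838) + l(60) = ((½)*(-7 - 148)/(-148) + 15838) + 155*60² = ((½)*(-1/148)*(-155) + 15838) + 155*3600 = (155/296 + 15838) + 558000 = 4688203/296 + 558000 = 169856203/296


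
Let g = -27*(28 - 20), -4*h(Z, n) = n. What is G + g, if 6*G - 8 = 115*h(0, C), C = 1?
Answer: -5267/24 ≈ -219.46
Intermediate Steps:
h(Z, n) = -n/4
g = -216 (g = -27*8 = -216)
G = -83/24 (G = 4/3 + (115*(-¼*1))/6 = 4/3 + (115*(-¼))/6 = 4/3 + (⅙)*(-115/4) = 4/3 - 115/24 = -83/24 ≈ -3.4583)
G + g = -83/24 - 216 = -5267/24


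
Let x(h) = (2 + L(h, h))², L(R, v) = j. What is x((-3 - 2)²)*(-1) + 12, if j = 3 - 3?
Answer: 8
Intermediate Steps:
j = 0
L(R, v) = 0
x(h) = 4 (x(h) = (2 + 0)² = 2² = 4)
x((-3 - 2)²)*(-1) + 12 = 4*(-1) + 12 = -4 + 12 = 8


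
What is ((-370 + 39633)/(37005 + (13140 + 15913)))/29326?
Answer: 39263/1937216908 ≈ 2.0268e-5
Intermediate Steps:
((-370 + 39633)/(37005 + (13140 + 15913)))/29326 = (39263/(37005 + 29053))*(1/29326) = (39263/66058)*(1/29326) = 39263/1937216908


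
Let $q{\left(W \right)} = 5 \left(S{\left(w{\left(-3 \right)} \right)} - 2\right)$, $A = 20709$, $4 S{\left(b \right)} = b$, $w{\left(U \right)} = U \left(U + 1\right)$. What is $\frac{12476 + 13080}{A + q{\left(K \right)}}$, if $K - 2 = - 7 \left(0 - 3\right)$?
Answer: $\frac{51112}{41413} \approx 1.2342$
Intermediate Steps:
$w{\left(U \right)} = U \left(1 + U\right)$
$S{\left(b \right)} = \frac{b}{4}$
$K = 23$ ($K = 2 - 7 \left(0 - 3\right) = 2 - -21 = 2 + 21 = 23$)
$q{\left(W \right)} = - \frac{5}{2}$ ($q{\left(W \right)} = 5 \left(\frac{\left(-3\right) \left(1 - 3\right)}{4} - 2\right) = 5 \left(\frac{\left(-3\right) \left(-2\right)}{4} - 2\right) = 5 \left(\frac{1}{4} \cdot 6 - 2\right) = 5 \left(\frac{3}{2} - 2\right) = 5 \left(- \frac{1}{2}\right) = - \frac{5}{2}$)
$\frac{12476 + 13080}{A + q{\left(K \right)}} = \frac{12476 + 13080}{20709 - \frac{5}{2}} = \frac{25556}{\frac{41413}{2}} = 25556 \cdot \frac{2}{41413} = \frac{51112}{41413}$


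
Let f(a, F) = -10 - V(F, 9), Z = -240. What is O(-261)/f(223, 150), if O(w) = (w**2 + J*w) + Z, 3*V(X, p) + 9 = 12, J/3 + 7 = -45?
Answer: -108597/11 ≈ -9872.5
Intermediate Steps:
J = -156 (J = -21 + 3*(-45) = -21 - 135 = -156)
V(X, p) = 1 (V(X, p) = -3 + (1/3)*12 = -3 + 4 = 1)
f(a, F) = -11 (f(a, F) = -10 - 1*1 = -10 - 1 = -11)
O(w) = -240 + w**2 - 156*w (O(w) = (w**2 - 156*w) - 240 = -240 + w**2 - 156*w)
O(-261)/f(223, 150) = (-240 + (-261)**2 - 156*(-261))/(-11) = (-240 + 68121 + 40716)*(-1/11) = 108597*(-1/11) = -108597/11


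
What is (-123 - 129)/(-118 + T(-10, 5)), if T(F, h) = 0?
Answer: 126/59 ≈ 2.1356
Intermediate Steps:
(-123 - 129)/(-118 + T(-10, 5)) = (-123 - 129)/(-118 + 0) = -252/(-118) = -252*(-1/118) = 126/59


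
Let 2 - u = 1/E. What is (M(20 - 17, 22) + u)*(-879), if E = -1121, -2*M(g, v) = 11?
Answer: 6895755/2242 ≈ 3075.7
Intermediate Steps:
M(g, v) = -11/2 (M(g, v) = -½*11 = -11/2)
u = 2243/1121 (u = 2 - 1/(-1121) = 2 - 1*(-1/1121) = 2 + 1/1121 = 2243/1121 ≈ 2.0009)
(M(20 - 17, 22) + u)*(-879) = (-11/2 + 2243/1121)*(-879) = -7845/2242*(-879) = 6895755/2242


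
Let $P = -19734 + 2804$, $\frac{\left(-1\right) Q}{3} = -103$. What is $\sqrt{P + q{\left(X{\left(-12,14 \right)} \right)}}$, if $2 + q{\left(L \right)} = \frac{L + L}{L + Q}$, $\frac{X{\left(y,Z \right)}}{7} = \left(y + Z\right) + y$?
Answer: $\frac{94 i \sqrt{109462}}{239} \approx 130.13 i$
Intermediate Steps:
$Q = 309$ ($Q = \left(-3\right) \left(-103\right) = 309$)
$X{\left(y,Z \right)} = 7 Z + 14 y$ ($X{\left(y,Z \right)} = 7 \left(\left(y + Z\right) + y\right) = 7 \left(\left(Z + y\right) + y\right) = 7 \left(Z + 2 y\right) = 7 Z + 14 y$)
$P = -16930$
$q{\left(L \right)} = -2 + \frac{2 L}{309 + L}$ ($q{\left(L \right)} = -2 + \frac{L + L}{L + 309} = -2 + \frac{2 L}{309 + L}$)
$\sqrt{P + q{\left(X{\left(-12,14 \right)} \right)}} = \sqrt{-16930 - \frac{618}{309 + \left(7 \cdot 14 + 14 \left(-12\right)\right)}} = \sqrt{-16930 - \frac{618}{309 + \left(98 - 168\right)}} = \sqrt{-16930 - \frac{618}{309 - 70}} = \sqrt{-16930 - \frac{618}{239}} = \sqrt{- \frac{4046888}{239}} = \frac{94 i \sqrt{109462}}{239}$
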